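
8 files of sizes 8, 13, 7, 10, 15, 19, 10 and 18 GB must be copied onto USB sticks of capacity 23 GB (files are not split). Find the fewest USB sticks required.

Total = 19 + 18 + 15 + 13 + 10 + 10 + 8 + 7 = 100 GB.
Lower bound: ⌈100/23⌉ = 5 USB sticks.
A packing using 5 USB sticks:
  USB stick 1: 19 = 19
  USB stick 2: 18 = 18
  USB stick 3: 15 + 8 = 23
  USB stick 4: 13 + 10 = 23
  USB stick 5: 10 + 7 = 17
This matches the lower bound, so 5 is optimal.

5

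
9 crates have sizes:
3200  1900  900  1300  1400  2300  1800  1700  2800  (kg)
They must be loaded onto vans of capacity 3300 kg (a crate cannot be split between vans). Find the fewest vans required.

6

Total = 3200 + 2800 + 2300 + 1900 + 1800 + 1700 + 1400 + 1300 + 900 = 17300 kg.
Lower bound: ⌈17300/3300⌉ = 6 vans.
A packing using 6 vans:
  van 1: 3200 = 3200
  van 2: 2800 = 2800
  van 3: 2300 + 900 = 3200
  van 4: 1900 + 1400 = 3300
  van 5: 1800 + 1300 = 3100
  van 6: 1700 = 1700
This matches the lower bound, so 6 is optimal.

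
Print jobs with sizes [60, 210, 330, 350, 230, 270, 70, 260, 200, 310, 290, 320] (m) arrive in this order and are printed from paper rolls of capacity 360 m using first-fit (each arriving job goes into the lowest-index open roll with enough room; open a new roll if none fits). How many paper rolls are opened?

10

  60 → roll 1 (new)  [load 60/360]
  210 → roll 1  [load 270/360]
  330 → roll 2 (new)  [load 330/360]
  350 → roll 3 (new)  [load 350/360]
  230 → roll 4 (new)  [load 230/360]
  270 → roll 5 (new)  [load 270/360]
  70 → roll 1  [load 340/360]
  260 → roll 6 (new)  [load 260/360]
  200 → roll 7 (new)  [load 200/360]
  310 → roll 8 (new)  [load 310/360]
  290 → roll 9 (new)  [load 290/360]
  320 → roll 10 (new)  [load 320/360]
10 paper rolls opened.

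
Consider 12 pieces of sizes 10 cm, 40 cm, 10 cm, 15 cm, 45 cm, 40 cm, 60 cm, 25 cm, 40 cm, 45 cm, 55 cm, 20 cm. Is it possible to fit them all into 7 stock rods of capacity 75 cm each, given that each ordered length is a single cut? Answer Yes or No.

Yes

A valid assignment using 7 stock rods:
  stock rod 1: 60 + 15 = 75
  stock rod 2: 55 + 20 = 75
  stock rod 3: 45 + 25 = 70
  stock rod 4: 45 + 10 + 10 = 65
  stock rod 5: 40 = 40
  stock rod 6: 40 = 40
  stock rod 7: 40 = 40
Every load is within 75 cm, so 7 stock rods suffice.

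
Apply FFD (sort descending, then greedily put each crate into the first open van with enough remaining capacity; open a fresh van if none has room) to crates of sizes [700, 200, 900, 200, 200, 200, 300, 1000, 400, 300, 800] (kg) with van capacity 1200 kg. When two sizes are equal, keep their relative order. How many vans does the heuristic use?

5

Sorted descending: 1000, 900, 800, 700, 400, 300, 300, 200, 200, 200, 200.
  1000 → van 1 (new)  [load 1000/1200]
  900 → van 2 (new)  [load 900/1200]
  800 → van 3 (new)  [load 800/1200]
  700 → van 4 (new)  [load 700/1200]
  400 → van 3  [load 1200/1200]
  300 → van 2  [load 1200/1200]
  300 → van 4  [load 1000/1200]
  200 → van 1  [load 1200/1200]
  200 → van 4  [load 1200/1200]
  200 → van 5 (new)  [load 200/1200]
  200 → van 5  [load 400/1200]
5 vans opened.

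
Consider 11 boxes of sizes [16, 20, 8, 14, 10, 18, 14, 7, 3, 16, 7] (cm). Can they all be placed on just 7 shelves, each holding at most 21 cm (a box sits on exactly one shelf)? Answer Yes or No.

Yes

A valid assignment using 7 shelves:
  shelf 1: 20 = 20
  shelf 2: 18 + 3 = 21
  shelf 3: 16 = 16
  shelf 4: 16 = 16
  shelf 5: 14 + 7 = 21
  shelf 6: 14 + 7 = 21
  shelf 7: 10 + 8 = 18
Every load is within 21 cm, so 7 shelves suffice.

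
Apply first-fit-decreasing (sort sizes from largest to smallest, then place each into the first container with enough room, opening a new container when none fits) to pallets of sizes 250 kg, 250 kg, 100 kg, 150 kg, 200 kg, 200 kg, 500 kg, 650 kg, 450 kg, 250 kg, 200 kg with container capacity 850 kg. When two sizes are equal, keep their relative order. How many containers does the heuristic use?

Sorted descending: 650, 500, 450, 250, 250, 250, 200, 200, 200, 150, 100.
  650 → container 1 (new)  [load 650/850]
  500 → container 2 (new)  [load 500/850]
  450 → container 3 (new)  [load 450/850]
  250 → container 2  [load 750/850]
  250 → container 3  [load 700/850]
  250 → container 4 (new)  [load 250/850]
  200 → container 1  [load 850/850]
  200 → container 4  [load 450/850]
  200 → container 4  [load 650/850]
  150 → container 3  [load 850/850]
  100 → container 2  [load 850/850]
4 containers opened.

4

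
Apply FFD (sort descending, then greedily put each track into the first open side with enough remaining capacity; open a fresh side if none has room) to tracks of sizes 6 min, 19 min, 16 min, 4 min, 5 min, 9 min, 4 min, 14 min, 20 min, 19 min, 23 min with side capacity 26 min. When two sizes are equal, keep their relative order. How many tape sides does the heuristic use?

6

Sorted descending: 23, 20, 19, 19, 16, 14, 9, 6, 5, 4, 4.
  23 → side 1 (new)  [load 23/26]
  20 → side 2 (new)  [load 20/26]
  19 → side 3 (new)  [load 19/26]
  19 → side 4 (new)  [load 19/26]
  16 → side 5 (new)  [load 16/26]
  14 → side 6 (new)  [load 14/26]
  9 → side 5  [load 25/26]
  6 → side 2  [load 26/26]
  5 → side 3  [load 24/26]
  4 → side 4  [load 23/26]
  4 → side 6  [load 18/26]
6 tape sides opened.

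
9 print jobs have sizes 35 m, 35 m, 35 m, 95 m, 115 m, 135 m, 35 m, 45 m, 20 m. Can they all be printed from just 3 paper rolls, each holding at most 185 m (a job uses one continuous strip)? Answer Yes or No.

A valid assignment using 3 paper rolls:
  roll 1: 135 + 45 = 180
  roll 2: 115 + 35 + 35 = 185
  roll 3: 95 + 35 + 35 + 20 = 185
Every load is within 185 m, so 3 paper rolls suffice.

Yes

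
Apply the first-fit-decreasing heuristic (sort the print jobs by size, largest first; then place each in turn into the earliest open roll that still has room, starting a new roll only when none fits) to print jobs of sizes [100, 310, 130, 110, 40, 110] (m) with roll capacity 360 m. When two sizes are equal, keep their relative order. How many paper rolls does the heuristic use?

Sorted descending: 310, 130, 110, 110, 100, 40.
  310 → roll 1 (new)  [load 310/360]
  130 → roll 2 (new)  [load 130/360]
  110 → roll 2  [load 240/360]
  110 → roll 2  [load 350/360]
  100 → roll 3 (new)  [load 100/360]
  40 → roll 1  [load 350/360]
3 paper rolls opened.

3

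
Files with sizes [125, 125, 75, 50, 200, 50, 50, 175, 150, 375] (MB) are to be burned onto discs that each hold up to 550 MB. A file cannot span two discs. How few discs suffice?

Total = 375 + 200 + 175 + 150 + 125 + 125 + 75 + 50 + 50 + 50 = 1375 MB.
Lower bound: ⌈1375/550⌉ = 3 discs.
A packing using 3 discs:
  disc 1: 375 + 175 = 550
  disc 2: 200 + 150 + 125 + 75 = 550
  disc 3: 125 + 50 + 50 + 50 = 275
This matches the lower bound, so 3 is optimal.

3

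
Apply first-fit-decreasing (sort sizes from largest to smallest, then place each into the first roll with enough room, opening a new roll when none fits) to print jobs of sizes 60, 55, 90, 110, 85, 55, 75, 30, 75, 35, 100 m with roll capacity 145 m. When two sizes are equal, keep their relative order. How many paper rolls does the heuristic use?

Sorted descending: 110, 100, 90, 85, 75, 75, 60, 55, 55, 35, 30.
  110 → roll 1 (new)  [load 110/145]
  100 → roll 2 (new)  [load 100/145]
  90 → roll 3 (new)  [load 90/145]
  85 → roll 4 (new)  [load 85/145]
  75 → roll 5 (new)  [load 75/145]
  75 → roll 6 (new)  [load 75/145]
  60 → roll 4  [load 145/145]
  55 → roll 3  [load 145/145]
  55 → roll 5  [load 130/145]
  35 → roll 1  [load 145/145]
  30 → roll 2  [load 130/145]
6 paper rolls opened.

6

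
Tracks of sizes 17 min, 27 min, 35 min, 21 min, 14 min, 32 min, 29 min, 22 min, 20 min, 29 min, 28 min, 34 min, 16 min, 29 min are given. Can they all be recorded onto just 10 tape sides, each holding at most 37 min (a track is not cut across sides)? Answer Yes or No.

Total = 353 min; ⌈353/37⌉ = 10.
11 tracks each exceed half the capacity and cannot share a side, forcing at least 11 tape sides.
At least 11 tape sides are required, but only 10 are allowed.

No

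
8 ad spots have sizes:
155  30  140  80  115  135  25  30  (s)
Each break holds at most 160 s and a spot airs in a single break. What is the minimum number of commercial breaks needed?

Total = 155 + 140 + 135 + 115 + 80 + 30 + 30 + 25 = 710 s.
Lower bound: ⌈710/160⌉ = 5 commercial breaks.
A packing using 5 commercial breaks:
  break 1: 155 = 155
  break 2: 140 = 140
  break 3: 135 + 25 = 160
  break 4: 115 + 30 = 145
  break 5: 80 + 30 = 110
This matches the lower bound, so 5 is optimal.

5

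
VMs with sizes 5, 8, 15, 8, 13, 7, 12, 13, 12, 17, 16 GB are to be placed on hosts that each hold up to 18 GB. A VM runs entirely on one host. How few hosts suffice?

Total = 17 + 16 + 15 + 13 + 13 + 12 + 12 + 8 + 8 + 7 + 5 = 126 GB.
Lower bound: ⌈126/18⌉ = 7 hosts.
A packing using 9 hosts:
  host 1: 17 = 17
  host 2: 16 = 16
  host 3: 15 = 15
  host 4: 13 + 5 = 18
  host 5: 13 = 13
  host 6: 12 = 12
  host 7: 12 = 12
  host 8: 8 + 8 = 16
  host 9: 7 = 7
No arrangement into 8 hosts stays within capacity, so 9 is optimal.

9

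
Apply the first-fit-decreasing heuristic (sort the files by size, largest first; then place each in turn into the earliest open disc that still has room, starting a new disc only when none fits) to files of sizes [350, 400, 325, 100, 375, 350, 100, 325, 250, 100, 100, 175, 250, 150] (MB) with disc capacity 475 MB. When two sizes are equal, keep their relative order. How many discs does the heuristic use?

Sorted descending: 400, 375, 350, 350, 325, 325, 250, 250, 175, 150, 100, 100, 100, 100.
  400 → disc 1 (new)  [load 400/475]
  375 → disc 2 (new)  [load 375/475]
  350 → disc 3 (new)  [load 350/475]
  350 → disc 4 (new)  [load 350/475]
  325 → disc 5 (new)  [load 325/475]
  325 → disc 6 (new)  [load 325/475]
  250 → disc 7 (new)  [load 250/475]
  250 → disc 8 (new)  [load 250/475]
  175 → disc 7  [load 425/475]
  150 → disc 5  [load 475/475]
  100 → disc 2  [load 475/475]
  100 → disc 3  [load 450/475]
  100 → disc 4  [load 450/475]
  100 → disc 6  [load 425/475]
8 discs opened.

8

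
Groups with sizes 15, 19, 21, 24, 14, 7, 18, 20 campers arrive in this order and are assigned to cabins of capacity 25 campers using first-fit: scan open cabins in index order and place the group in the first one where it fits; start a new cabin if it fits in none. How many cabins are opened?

  15 → cabin 1 (new)  [load 15/25]
  19 → cabin 2 (new)  [load 19/25]
  21 → cabin 3 (new)  [load 21/25]
  24 → cabin 4 (new)  [load 24/25]
  14 → cabin 5 (new)  [load 14/25]
  7 → cabin 1  [load 22/25]
  18 → cabin 6 (new)  [load 18/25]
  20 → cabin 7 (new)  [load 20/25]
7 cabins opened.

7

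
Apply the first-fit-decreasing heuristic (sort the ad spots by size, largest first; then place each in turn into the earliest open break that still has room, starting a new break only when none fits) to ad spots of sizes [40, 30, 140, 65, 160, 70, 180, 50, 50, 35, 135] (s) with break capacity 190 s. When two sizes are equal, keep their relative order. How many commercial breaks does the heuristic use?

Sorted descending: 180, 160, 140, 135, 70, 65, 50, 50, 40, 35, 30.
  180 → break 1 (new)  [load 180/190]
  160 → break 2 (new)  [load 160/190]
  140 → break 3 (new)  [load 140/190]
  135 → break 4 (new)  [load 135/190]
  70 → break 5 (new)  [load 70/190]
  65 → break 5  [load 135/190]
  50 → break 3  [load 190/190]
  50 → break 4  [load 185/190]
  40 → break 5  [load 175/190]
  35 → break 6 (new)  [load 35/190]
  30 → break 2  [load 190/190]
6 commercial breaks opened.

6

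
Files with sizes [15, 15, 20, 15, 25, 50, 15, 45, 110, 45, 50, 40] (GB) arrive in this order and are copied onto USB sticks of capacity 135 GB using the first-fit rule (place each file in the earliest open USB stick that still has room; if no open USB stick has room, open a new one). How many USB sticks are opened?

4

  15 → USB stick 1 (new)  [load 15/135]
  15 → USB stick 1  [load 30/135]
  20 → USB stick 1  [load 50/135]
  15 → USB stick 1  [load 65/135]
  25 → USB stick 1  [load 90/135]
  50 → USB stick 2 (new)  [load 50/135]
  15 → USB stick 1  [load 105/135]
  45 → USB stick 2  [load 95/135]
  110 → USB stick 3 (new)  [load 110/135]
  45 → USB stick 4 (new)  [load 45/135]
  50 → USB stick 4  [load 95/135]
  40 → USB stick 2  [load 135/135]
4 USB sticks opened.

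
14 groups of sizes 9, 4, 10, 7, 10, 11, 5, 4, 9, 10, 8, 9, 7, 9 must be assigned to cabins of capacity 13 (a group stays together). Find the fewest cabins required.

11

Total = 11 + 10 + 10 + 10 + 9 + 9 + 9 + 9 + 8 + 7 + 7 + 5 + 4 + 4 = 112.
Lower bound: ⌈112/13⌉ = 9 cabins.
Also, 11 groups each exceed 13/2, and no two of those can share a cabin, so at least 11 cabins are needed.
A packing using 11 cabins:
  cabin 1: 11 = 11
  cabin 2: 10 = 10
  cabin 3: 10 = 10
  cabin 4: 10 = 10
  cabin 5: 9 + 4 = 13
  cabin 6: 9 + 4 = 13
  cabin 7: 9 = 9
  cabin 8: 9 = 9
  cabin 9: 8 + 5 = 13
  cabin 10: 7 = 7
  cabin 11: 7 = 7
This matches the lower bound, so 11 is optimal.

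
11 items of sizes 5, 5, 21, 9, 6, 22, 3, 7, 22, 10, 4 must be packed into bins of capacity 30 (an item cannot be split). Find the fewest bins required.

Total = 22 + 22 + 21 + 10 + 9 + 7 + 6 + 5 + 5 + 4 + 3 = 114.
Lower bound: ⌈114/30⌉ = 4 bins.
A packing using 4 bins:
  bin 1: 22 + 7 = 29
  bin 2: 22 + 6 = 28
  bin 3: 21 + 9 = 30
  bin 4: 10 + 5 + 5 + 4 + 3 = 27
This matches the lower bound, so 4 is optimal.

4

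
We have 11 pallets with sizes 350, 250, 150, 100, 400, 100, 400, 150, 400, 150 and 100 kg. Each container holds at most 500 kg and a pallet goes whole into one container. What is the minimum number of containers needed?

Total = 400 + 400 + 400 + 350 + 250 + 150 + 150 + 150 + 100 + 100 + 100 = 2550 kg.
Lower bound: ⌈2550/500⌉ = 6 containers.
A packing using 6 containers:
  container 1: 400 + 100 = 500
  container 2: 400 + 100 = 500
  container 3: 400 + 100 = 500
  container 4: 350 + 150 = 500
  container 5: 250 + 150 = 400
  container 6: 150 = 150
This matches the lower bound, so 6 is optimal.

6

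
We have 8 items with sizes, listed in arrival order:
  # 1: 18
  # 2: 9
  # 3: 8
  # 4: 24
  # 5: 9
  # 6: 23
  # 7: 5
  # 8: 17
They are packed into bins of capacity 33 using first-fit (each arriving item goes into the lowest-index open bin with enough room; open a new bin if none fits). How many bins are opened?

  18 → bin 1 (new)  [load 18/33]
  9 → bin 1  [load 27/33]
  8 → bin 2 (new)  [load 8/33]
  24 → bin 2  [load 32/33]
  9 → bin 3 (new)  [load 9/33]
  23 → bin 3  [load 32/33]
  5 → bin 1  [load 32/33]
  17 → bin 4 (new)  [load 17/33]
4 bins opened.

4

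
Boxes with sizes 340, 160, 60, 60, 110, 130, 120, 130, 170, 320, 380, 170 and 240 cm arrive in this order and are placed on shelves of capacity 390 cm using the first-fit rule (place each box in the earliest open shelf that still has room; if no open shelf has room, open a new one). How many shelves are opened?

7

  340 → shelf 1 (new)  [load 340/390]
  160 → shelf 2 (new)  [load 160/390]
  60 → shelf 2  [load 220/390]
  60 → shelf 2  [load 280/390]
  110 → shelf 2  [load 390/390]
  130 → shelf 3 (new)  [load 130/390]
  120 → shelf 3  [load 250/390]
  130 → shelf 3  [load 380/390]
  170 → shelf 4 (new)  [load 170/390]
  320 → shelf 5 (new)  [load 320/390]
  380 → shelf 6 (new)  [load 380/390]
  170 → shelf 4  [load 340/390]
  240 → shelf 7 (new)  [load 240/390]
7 shelves opened.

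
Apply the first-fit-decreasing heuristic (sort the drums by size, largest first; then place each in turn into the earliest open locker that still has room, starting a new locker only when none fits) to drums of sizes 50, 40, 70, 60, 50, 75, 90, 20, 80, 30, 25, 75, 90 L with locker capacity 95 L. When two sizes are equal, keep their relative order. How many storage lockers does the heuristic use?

9

Sorted descending: 90, 90, 80, 75, 75, 70, 60, 50, 50, 40, 30, 25, 20.
  90 → locker 1 (new)  [load 90/95]
  90 → locker 2 (new)  [load 90/95]
  80 → locker 3 (new)  [load 80/95]
  75 → locker 4 (new)  [load 75/95]
  75 → locker 5 (new)  [load 75/95]
  70 → locker 6 (new)  [load 70/95]
  60 → locker 7 (new)  [load 60/95]
  50 → locker 8 (new)  [load 50/95]
  50 → locker 9 (new)  [load 50/95]
  40 → locker 8  [load 90/95]
  30 → locker 7  [load 90/95]
  25 → locker 6  [load 95/95]
  20 → locker 4  [load 95/95]
9 storage lockers opened.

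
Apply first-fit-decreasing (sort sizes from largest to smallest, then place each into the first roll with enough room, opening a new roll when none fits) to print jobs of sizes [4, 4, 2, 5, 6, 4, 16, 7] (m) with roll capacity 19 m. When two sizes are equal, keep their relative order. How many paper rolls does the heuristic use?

Sorted descending: 16, 7, 6, 5, 4, 4, 4, 2.
  16 → roll 1 (new)  [load 16/19]
  7 → roll 2 (new)  [load 7/19]
  6 → roll 2  [load 13/19]
  5 → roll 2  [load 18/19]
  4 → roll 3 (new)  [load 4/19]
  4 → roll 3  [load 8/19]
  4 → roll 3  [load 12/19]
  2 → roll 1  [load 18/19]
3 paper rolls opened.

3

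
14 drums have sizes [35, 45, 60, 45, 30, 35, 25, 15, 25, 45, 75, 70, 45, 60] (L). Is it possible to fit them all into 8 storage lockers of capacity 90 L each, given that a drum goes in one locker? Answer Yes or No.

Yes

A valid assignment using 8 storage lockers:
  locker 1: 75 + 15 = 90
  locker 2: 70 = 70
  locker 3: 60 + 30 = 90
  locker 4: 60 + 25 = 85
  locker 5: 45 + 45 = 90
  locker 6: 45 + 45 = 90
  locker 7: 35 + 35 = 70
  locker 8: 25 = 25
Every load is within 90 L, so 8 storage lockers suffice.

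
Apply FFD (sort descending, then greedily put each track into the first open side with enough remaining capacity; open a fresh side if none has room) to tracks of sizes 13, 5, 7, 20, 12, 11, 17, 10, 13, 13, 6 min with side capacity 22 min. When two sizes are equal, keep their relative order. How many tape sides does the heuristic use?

7

Sorted descending: 20, 17, 13, 13, 13, 12, 11, 10, 7, 6, 5.
  20 → side 1 (new)  [load 20/22]
  17 → side 2 (new)  [load 17/22]
  13 → side 3 (new)  [load 13/22]
  13 → side 4 (new)  [load 13/22]
  13 → side 5 (new)  [load 13/22]
  12 → side 6 (new)  [load 12/22]
  11 → side 7 (new)  [load 11/22]
  10 → side 6  [load 22/22]
  7 → side 3  [load 20/22]
  6 → side 4  [load 19/22]
  5 → side 2  [load 22/22]
7 tape sides opened.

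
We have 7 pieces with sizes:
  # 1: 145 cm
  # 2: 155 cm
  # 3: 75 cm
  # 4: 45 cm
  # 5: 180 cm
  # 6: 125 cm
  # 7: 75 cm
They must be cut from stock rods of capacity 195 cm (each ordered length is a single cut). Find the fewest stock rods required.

Total = 180 + 155 + 145 + 125 + 75 + 75 + 45 = 800 cm.
Lower bound: ⌈800/195⌉ = 5 stock rods.
A packing using 5 stock rods:
  stock rod 1: 180 = 180
  stock rod 2: 155 = 155
  stock rod 3: 145 + 45 = 190
  stock rod 4: 125 = 125
  stock rod 5: 75 + 75 = 150
This matches the lower bound, so 5 is optimal.

5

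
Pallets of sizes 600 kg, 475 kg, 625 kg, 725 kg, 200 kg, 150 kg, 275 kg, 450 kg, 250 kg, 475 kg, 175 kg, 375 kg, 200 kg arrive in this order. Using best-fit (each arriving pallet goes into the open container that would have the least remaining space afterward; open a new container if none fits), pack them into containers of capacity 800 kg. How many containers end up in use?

7

  600 → container 1 (new)  [load 600/800]
  475 → container 2 (new)  [load 475/800]
  625 → container 3 (new)  [load 625/800]
  725 → container 4 (new)  [load 725/800]
  200 → container 1  [load 800/800]
  150 → container 3  [load 775/800]
  275 → container 2  [load 750/800]
  450 → container 5 (new)  [load 450/800]
  250 → container 5  [load 700/800]
  475 → container 6 (new)  [load 475/800]
  175 → container 6  [load 650/800]
  375 → container 7 (new)  [load 375/800]
  200 → container 7  [load 575/800]
7 containers opened.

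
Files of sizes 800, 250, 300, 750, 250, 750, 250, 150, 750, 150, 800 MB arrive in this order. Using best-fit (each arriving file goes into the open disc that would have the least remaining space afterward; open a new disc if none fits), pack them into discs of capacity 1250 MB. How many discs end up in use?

  800 → disc 1 (new)  [load 800/1250]
  250 → disc 1  [load 1050/1250]
  300 → disc 2 (new)  [load 300/1250]
  750 → disc 2  [load 1050/1250]
  250 → disc 3 (new)  [load 250/1250]
  750 → disc 3  [load 1000/1250]
  250 → disc 3  [load 1250/1250]
  150 → disc 1  [load 1200/1250]
  750 → disc 4 (new)  [load 750/1250]
  150 → disc 2  [load 1200/1250]
  800 → disc 5 (new)  [load 800/1250]
5 discs opened.

5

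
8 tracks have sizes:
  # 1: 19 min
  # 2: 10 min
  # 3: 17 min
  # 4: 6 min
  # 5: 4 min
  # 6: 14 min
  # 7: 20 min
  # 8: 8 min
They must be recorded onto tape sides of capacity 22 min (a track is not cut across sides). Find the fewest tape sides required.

Total = 20 + 19 + 17 + 14 + 10 + 8 + 6 + 4 = 98 min.
Lower bound: ⌈98/22⌉ = 5 tape sides.
A packing using 5 tape sides:
  side 1: 20 = 20
  side 2: 19 = 19
  side 3: 17 + 4 = 21
  side 4: 14 + 8 = 22
  side 5: 10 + 6 = 16
This matches the lower bound, so 5 is optimal.

5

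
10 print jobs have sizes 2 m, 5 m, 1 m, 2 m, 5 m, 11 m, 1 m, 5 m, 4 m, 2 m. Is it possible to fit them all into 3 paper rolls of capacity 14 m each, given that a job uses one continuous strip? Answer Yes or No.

A valid assignment using 3 paper rolls:
  roll 1: 11 + 2 + 1 = 14
  roll 2: 5 + 5 + 4 = 14
  roll 3: 5 + 2 + 2 + 1 = 10
Every load is within 14 m, so 3 paper rolls suffice.

Yes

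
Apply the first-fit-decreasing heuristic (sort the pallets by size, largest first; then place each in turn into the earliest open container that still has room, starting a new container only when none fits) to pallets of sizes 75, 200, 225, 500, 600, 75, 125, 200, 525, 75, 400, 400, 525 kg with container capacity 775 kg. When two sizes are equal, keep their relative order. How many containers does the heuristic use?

6

Sorted descending: 600, 525, 525, 500, 400, 400, 225, 200, 200, 125, 75, 75, 75.
  600 → container 1 (new)  [load 600/775]
  525 → container 2 (new)  [load 525/775]
  525 → container 3 (new)  [load 525/775]
  500 → container 4 (new)  [load 500/775]
  400 → container 5 (new)  [load 400/775]
  400 → container 6 (new)  [load 400/775]
  225 → container 2  [load 750/775]
  200 → container 3  [load 725/775]
  200 → container 4  [load 700/775]
  125 → container 1  [load 725/775]
  75 → container 4  [load 775/775]
  75 → container 5  [load 475/775]
  75 → container 5  [load 550/775]
6 containers opened.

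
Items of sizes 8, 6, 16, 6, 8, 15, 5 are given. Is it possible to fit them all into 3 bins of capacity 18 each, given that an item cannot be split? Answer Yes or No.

No

Total = 64; ⌈64/18⌉ = 4.
At least 4 bins are required, but only 3 are allowed.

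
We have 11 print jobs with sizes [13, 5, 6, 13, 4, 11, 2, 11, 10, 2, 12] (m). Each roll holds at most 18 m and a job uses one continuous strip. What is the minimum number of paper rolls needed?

Total = 13 + 13 + 12 + 11 + 11 + 10 + 6 + 5 + 4 + 2 + 2 = 89 m.
Lower bound: ⌈89/18⌉ = 5 paper rolls.
Also, 6 print jobs each exceed 9 m, and no two of those can share a roll, so at least 6 paper rolls are needed.
A packing using 6 paper rolls:
  roll 1: 13 + 5 = 18
  roll 2: 13 + 4 = 17
  roll 3: 12 + 6 = 18
  roll 4: 11 + 2 + 2 = 15
  roll 5: 11 = 11
  roll 6: 10 = 10
This matches the lower bound, so 6 is optimal.

6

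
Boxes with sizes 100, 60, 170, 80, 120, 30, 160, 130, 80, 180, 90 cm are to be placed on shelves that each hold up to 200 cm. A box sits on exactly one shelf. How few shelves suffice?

7

Total = 180 + 170 + 160 + 130 + 120 + 100 + 90 + 80 + 80 + 60 + 30 = 1200 cm.
Lower bound: ⌈1200/200⌉ = 6 shelves.
A packing using 7 shelves:
  shelf 1: 180 = 180
  shelf 2: 170 + 30 = 200
  shelf 3: 160 = 160
  shelf 4: 130 + 60 = 190
  shelf 5: 120 + 80 = 200
  shelf 6: 100 + 90 = 190
  shelf 7: 80 = 80
No arrangement into 6 shelves stays within capacity, so 7 is optimal.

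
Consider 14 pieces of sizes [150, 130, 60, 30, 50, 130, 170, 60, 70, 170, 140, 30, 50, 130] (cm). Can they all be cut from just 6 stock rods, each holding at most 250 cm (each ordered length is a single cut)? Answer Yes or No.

No

Total = 1370 cm; ⌈1370/250⌉ = 6.
7 pieces each exceed half the capacity and cannot share a stock rod, forcing at least 7 stock rods.
At least 7 stock rods are required, but only 6 are allowed.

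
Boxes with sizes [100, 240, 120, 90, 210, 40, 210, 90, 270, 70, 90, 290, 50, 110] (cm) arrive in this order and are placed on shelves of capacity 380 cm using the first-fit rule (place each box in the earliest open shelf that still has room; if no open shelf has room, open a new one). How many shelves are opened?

6

  100 → shelf 1 (new)  [load 100/380]
  240 → shelf 1  [load 340/380]
  120 → shelf 2 (new)  [load 120/380]
  90 → shelf 2  [load 210/380]
  210 → shelf 3 (new)  [load 210/380]
  40 → shelf 1  [load 380/380]
  210 → shelf 4 (new)  [load 210/380]
  90 → shelf 2  [load 300/380]
  270 → shelf 5 (new)  [load 270/380]
  70 → shelf 2  [load 370/380]
  90 → shelf 3  [load 300/380]
  290 → shelf 6 (new)  [load 290/380]
  50 → shelf 3  [load 350/380]
  110 → shelf 4  [load 320/380]
6 shelves opened.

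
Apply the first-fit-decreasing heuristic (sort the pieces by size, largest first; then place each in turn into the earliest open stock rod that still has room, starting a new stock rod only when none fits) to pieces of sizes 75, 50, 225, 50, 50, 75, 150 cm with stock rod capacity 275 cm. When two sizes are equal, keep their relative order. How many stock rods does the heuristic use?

Sorted descending: 225, 150, 75, 75, 50, 50, 50.
  225 → stock rod 1 (new)  [load 225/275]
  150 → stock rod 2 (new)  [load 150/275]
  75 → stock rod 2  [load 225/275]
  75 → stock rod 3 (new)  [load 75/275]
  50 → stock rod 1  [load 275/275]
  50 → stock rod 2  [load 275/275]
  50 → stock rod 3  [load 125/275]
3 stock rods opened.

3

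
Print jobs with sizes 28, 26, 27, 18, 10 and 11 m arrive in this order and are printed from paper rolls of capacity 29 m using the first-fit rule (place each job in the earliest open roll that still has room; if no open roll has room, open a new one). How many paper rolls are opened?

  28 → roll 1 (new)  [load 28/29]
  26 → roll 2 (new)  [load 26/29]
  27 → roll 3 (new)  [load 27/29]
  18 → roll 4 (new)  [load 18/29]
  10 → roll 4  [load 28/29]
  11 → roll 5 (new)  [load 11/29]
5 paper rolls opened.

5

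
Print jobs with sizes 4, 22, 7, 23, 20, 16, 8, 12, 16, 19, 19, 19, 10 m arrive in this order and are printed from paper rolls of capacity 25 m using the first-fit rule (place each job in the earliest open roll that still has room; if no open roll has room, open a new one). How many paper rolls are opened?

  4 → roll 1 (new)  [load 4/25]
  22 → roll 2 (new)  [load 22/25]
  7 → roll 1  [load 11/25]
  23 → roll 3 (new)  [load 23/25]
  20 → roll 4 (new)  [load 20/25]
  16 → roll 5 (new)  [load 16/25]
  8 → roll 1  [load 19/25]
  12 → roll 6 (new)  [load 12/25]
  16 → roll 7 (new)  [load 16/25]
  19 → roll 8 (new)  [load 19/25]
  19 → roll 9 (new)  [load 19/25]
  19 → roll 10 (new)  [load 19/25]
  10 → roll 6  [load 22/25]
10 paper rolls opened.

10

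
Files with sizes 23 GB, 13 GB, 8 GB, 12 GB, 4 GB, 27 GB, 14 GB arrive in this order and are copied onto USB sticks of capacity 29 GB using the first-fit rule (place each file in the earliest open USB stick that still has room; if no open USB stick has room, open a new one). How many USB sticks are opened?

  23 → USB stick 1 (new)  [load 23/29]
  13 → USB stick 2 (new)  [load 13/29]
  8 → USB stick 2  [load 21/29]
  12 → USB stick 3 (new)  [load 12/29]
  4 → USB stick 1  [load 27/29]
  27 → USB stick 4 (new)  [load 27/29]
  14 → USB stick 3  [load 26/29]
4 USB sticks opened.

4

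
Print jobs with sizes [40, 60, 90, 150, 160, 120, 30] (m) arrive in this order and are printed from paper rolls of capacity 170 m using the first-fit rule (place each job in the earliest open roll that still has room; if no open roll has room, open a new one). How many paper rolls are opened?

5

  40 → roll 1 (new)  [load 40/170]
  60 → roll 1  [load 100/170]
  90 → roll 2 (new)  [load 90/170]
  150 → roll 3 (new)  [load 150/170]
  160 → roll 4 (new)  [load 160/170]
  120 → roll 5 (new)  [load 120/170]
  30 → roll 1  [load 130/170]
5 paper rolls opened.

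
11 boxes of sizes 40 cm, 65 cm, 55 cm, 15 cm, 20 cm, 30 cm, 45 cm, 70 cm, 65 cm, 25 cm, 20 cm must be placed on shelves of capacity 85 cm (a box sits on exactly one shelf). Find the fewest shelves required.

Total = 70 + 65 + 65 + 55 + 45 + 40 + 30 + 25 + 20 + 20 + 15 = 450 cm.
Lower bound: ⌈450/85⌉ = 6 shelves.
A packing using 6 shelves:
  shelf 1: 70 + 15 = 85
  shelf 2: 65 + 20 = 85
  shelf 3: 65 + 20 = 85
  shelf 4: 55 + 30 = 85
  shelf 5: 45 + 40 = 85
  shelf 6: 25 = 25
This matches the lower bound, so 6 is optimal.

6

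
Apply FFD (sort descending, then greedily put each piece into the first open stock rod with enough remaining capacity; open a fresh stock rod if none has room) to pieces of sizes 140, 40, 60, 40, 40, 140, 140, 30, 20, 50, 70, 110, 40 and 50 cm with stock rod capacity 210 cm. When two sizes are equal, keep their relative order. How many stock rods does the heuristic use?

Sorted descending: 140, 140, 140, 110, 70, 60, 50, 50, 40, 40, 40, 40, 30, 20.
  140 → stock rod 1 (new)  [load 140/210]
  140 → stock rod 2 (new)  [load 140/210]
  140 → stock rod 3 (new)  [load 140/210]
  110 → stock rod 4 (new)  [load 110/210]
  70 → stock rod 1  [load 210/210]
  60 → stock rod 2  [load 200/210]
  50 → stock rod 3  [load 190/210]
  50 → stock rod 4  [load 160/210]
  40 → stock rod 4  [load 200/210]
  40 → stock rod 5 (new)  [load 40/210]
  40 → stock rod 5  [load 80/210]
  40 → stock rod 5  [load 120/210]
  30 → stock rod 5  [load 150/210]
  20 → stock rod 3  [load 210/210]
5 stock rods opened.

5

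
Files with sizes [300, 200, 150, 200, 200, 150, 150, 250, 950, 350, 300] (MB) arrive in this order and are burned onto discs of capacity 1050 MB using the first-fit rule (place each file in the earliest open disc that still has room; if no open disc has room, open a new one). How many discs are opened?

4

  300 → disc 1 (new)  [load 300/1050]
  200 → disc 1  [load 500/1050]
  150 → disc 1  [load 650/1050]
  200 → disc 1  [load 850/1050]
  200 → disc 1  [load 1050/1050]
  150 → disc 2 (new)  [load 150/1050]
  150 → disc 2  [load 300/1050]
  250 → disc 2  [load 550/1050]
  950 → disc 3 (new)  [load 950/1050]
  350 → disc 2  [load 900/1050]
  300 → disc 4 (new)  [load 300/1050]
4 discs opened.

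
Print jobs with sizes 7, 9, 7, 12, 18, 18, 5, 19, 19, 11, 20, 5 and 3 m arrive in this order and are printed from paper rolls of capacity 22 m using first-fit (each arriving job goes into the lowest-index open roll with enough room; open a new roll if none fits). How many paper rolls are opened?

  7 → roll 1 (new)  [load 7/22]
  9 → roll 1  [load 16/22]
  7 → roll 2 (new)  [load 7/22]
  12 → roll 2  [load 19/22]
  18 → roll 3 (new)  [load 18/22]
  18 → roll 4 (new)  [load 18/22]
  5 → roll 1  [load 21/22]
  19 → roll 5 (new)  [load 19/22]
  19 → roll 6 (new)  [load 19/22]
  11 → roll 7 (new)  [load 11/22]
  20 → roll 8 (new)  [load 20/22]
  5 → roll 7  [load 16/22]
  3 → roll 2  [load 22/22]
8 paper rolls opened.

8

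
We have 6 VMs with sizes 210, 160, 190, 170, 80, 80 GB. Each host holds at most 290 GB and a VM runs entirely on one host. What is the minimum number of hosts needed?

4

Total = 210 + 190 + 170 + 160 + 80 + 80 = 890 GB.
Lower bound: ⌈890/290⌉ = 4 hosts.
A packing using 4 hosts:
  host 1: 210 + 80 = 290
  host 2: 190 + 80 = 270
  host 3: 170 = 170
  host 4: 160 = 160
This matches the lower bound, so 4 is optimal.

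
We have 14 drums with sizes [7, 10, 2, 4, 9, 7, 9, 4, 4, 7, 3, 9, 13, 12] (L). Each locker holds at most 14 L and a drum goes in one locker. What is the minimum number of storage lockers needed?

8

Total = 13 + 12 + 10 + 9 + 9 + 9 + 7 + 7 + 7 + 4 + 4 + 4 + 3 + 2 = 100 L.
Lower bound: ⌈100/14⌉ = 8 storage lockers.
A packing using 8 storage lockers:
  locker 1: 13 = 13
  locker 2: 12 + 2 = 14
  locker 3: 10 + 4 = 14
  locker 4: 9 + 4 = 13
  locker 5: 9 + 4 = 13
  locker 6: 9 + 3 = 12
  locker 7: 7 + 7 = 14
  locker 8: 7 = 7
This matches the lower bound, so 8 is optimal.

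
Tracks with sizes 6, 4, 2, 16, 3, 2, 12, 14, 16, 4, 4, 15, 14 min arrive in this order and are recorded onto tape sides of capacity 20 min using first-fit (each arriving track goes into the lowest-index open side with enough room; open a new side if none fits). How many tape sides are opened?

  6 → side 1 (new)  [load 6/20]
  4 → side 1  [load 10/20]
  2 → side 1  [load 12/20]
  16 → side 2 (new)  [load 16/20]
  3 → side 1  [load 15/20]
  2 → side 1  [load 17/20]
  12 → side 3 (new)  [load 12/20]
  14 → side 4 (new)  [load 14/20]
  16 → side 5 (new)  [load 16/20]
  4 → side 2  [load 20/20]
  4 → side 3  [load 16/20]
  15 → side 6 (new)  [load 15/20]
  14 → side 7 (new)  [load 14/20]
7 tape sides opened.

7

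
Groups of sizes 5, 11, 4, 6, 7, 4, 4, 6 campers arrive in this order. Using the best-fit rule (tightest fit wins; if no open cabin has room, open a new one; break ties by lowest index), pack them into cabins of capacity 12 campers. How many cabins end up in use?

5

  5 → cabin 1 (new)  [load 5/12]
  11 → cabin 2 (new)  [load 11/12]
  4 → cabin 1  [load 9/12]
  6 → cabin 3 (new)  [load 6/12]
  7 → cabin 4 (new)  [load 7/12]
  4 → cabin 4  [load 11/12]
  4 → cabin 3  [load 10/12]
  6 → cabin 5 (new)  [load 6/12]
5 cabins opened.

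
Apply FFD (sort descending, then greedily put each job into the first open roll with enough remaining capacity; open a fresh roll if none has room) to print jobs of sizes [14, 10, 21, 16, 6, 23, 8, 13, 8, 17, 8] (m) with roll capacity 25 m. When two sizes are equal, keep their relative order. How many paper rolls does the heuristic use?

7

Sorted descending: 23, 21, 17, 16, 14, 13, 10, 8, 8, 8, 6.
  23 → roll 1 (new)  [load 23/25]
  21 → roll 2 (new)  [load 21/25]
  17 → roll 3 (new)  [load 17/25]
  16 → roll 4 (new)  [load 16/25]
  14 → roll 5 (new)  [load 14/25]
  13 → roll 6 (new)  [load 13/25]
  10 → roll 5  [load 24/25]
  8 → roll 3  [load 25/25]
  8 → roll 4  [load 24/25]
  8 → roll 6  [load 21/25]
  6 → roll 7 (new)  [load 6/25]
7 paper rolls opened.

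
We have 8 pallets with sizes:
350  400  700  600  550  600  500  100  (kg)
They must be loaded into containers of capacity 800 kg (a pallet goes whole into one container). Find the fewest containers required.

6

Total = 700 + 600 + 600 + 550 + 500 + 400 + 350 + 100 = 3800 kg.
Lower bound: ⌈3800/800⌉ = 5 containers.
A packing using 6 containers:
  container 1: 700 + 100 = 800
  container 2: 600 = 600
  container 3: 600 = 600
  container 4: 550 = 550
  container 5: 500 = 500
  container 6: 400 + 350 = 750
No arrangement into 5 containers stays within capacity, so 6 is optimal.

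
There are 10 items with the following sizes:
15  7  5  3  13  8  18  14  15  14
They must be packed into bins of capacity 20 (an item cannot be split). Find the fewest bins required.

7

Total = 18 + 15 + 15 + 14 + 14 + 13 + 8 + 7 + 5 + 3 = 112.
Lower bound: ⌈112/20⌉ = 6 bins.
A packing using 7 bins:
  bin 1: 18 = 18
  bin 2: 15 + 5 = 20
  bin 3: 15 + 3 = 18
  bin 4: 14 = 14
  bin 5: 14 = 14
  bin 6: 13 + 7 = 20
  bin 7: 8 = 8
No arrangement into 6 bins stays within capacity, so 7 is optimal.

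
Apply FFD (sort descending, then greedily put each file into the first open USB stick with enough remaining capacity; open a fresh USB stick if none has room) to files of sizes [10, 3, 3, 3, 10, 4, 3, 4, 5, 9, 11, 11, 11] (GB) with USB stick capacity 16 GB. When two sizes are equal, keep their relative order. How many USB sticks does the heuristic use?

Sorted descending: 11, 11, 11, 10, 10, 9, 5, 4, 4, 3, 3, 3, 3.
  11 → USB stick 1 (new)  [load 11/16]
  11 → USB stick 2 (new)  [load 11/16]
  11 → USB stick 3 (new)  [load 11/16]
  10 → USB stick 4 (new)  [load 10/16]
  10 → USB stick 5 (new)  [load 10/16]
  9 → USB stick 6 (new)  [load 9/16]
  5 → USB stick 1  [load 16/16]
  4 → USB stick 2  [load 15/16]
  4 → USB stick 3  [load 15/16]
  3 → USB stick 4  [load 13/16]
  3 → USB stick 4  [load 16/16]
  3 → USB stick 5  [load 13/16]
  3 → USB stick 5  [load 16/16]
6 USB sticks opened.

6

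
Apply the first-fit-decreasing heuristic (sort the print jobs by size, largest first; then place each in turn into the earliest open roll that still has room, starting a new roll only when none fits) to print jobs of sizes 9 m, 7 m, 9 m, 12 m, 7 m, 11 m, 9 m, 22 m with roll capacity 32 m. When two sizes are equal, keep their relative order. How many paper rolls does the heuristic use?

3

Sorted descending: 22, 12, 11, 9, 9, 9, 7, 7.
  22 → roll 1 (new)  [load 22/32]
  12 → roll 2 (new)  [load 12/32]
  11 → roll 2  [load 23/32]
  9 → roll 1  [load 31/32]
  9 → roll 2  [load 32/32]
  9 → roll 3 (new)  [load 9/32]
  7 → roll 3  [load 16/32]
  7 → roll 3  [load 23/32]
3 paper rolls opened.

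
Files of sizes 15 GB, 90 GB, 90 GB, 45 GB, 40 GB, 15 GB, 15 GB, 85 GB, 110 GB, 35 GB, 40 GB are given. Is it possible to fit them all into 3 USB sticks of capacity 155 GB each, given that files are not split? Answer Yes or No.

No

Total = 580 GB; ⌈580/155⌉ = 4.
At least 4 USB sticks are required, but only 3 are allowed.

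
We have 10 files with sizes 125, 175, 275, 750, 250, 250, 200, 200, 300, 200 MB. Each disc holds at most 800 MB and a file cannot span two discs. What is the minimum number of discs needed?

4

Total = 750 + 300 + 275 + 250 + 250 + 200 + 200 + 200 + 175 + 125 = 2725 MB.
Lower bound: ⌈2725/800⌉ = 4 discs.
A packing using 4 discs:
  disc 1: 750 = 750
  disc 2: 300 + 275 + 200 = 775
  disc 3: 250 + 250 + 200 = 700
  disc 4: 200 + 175 + 125 = 500
This matches the lower bound, so 4 is optimal.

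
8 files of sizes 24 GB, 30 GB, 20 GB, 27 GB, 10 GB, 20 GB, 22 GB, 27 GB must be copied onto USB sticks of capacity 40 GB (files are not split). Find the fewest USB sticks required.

Total = 30 + 27 + 27 + 24 + 22 + 20 + 20 + 10 = 180 GB.
Lower bound: ⌈180/40⌉ = 5 USB sticks.
A packing using 6 USB sticks:
  USB stick 1: 30 + 10 = 40
  USB stick 2: 27 = 27
  USB stick 3: 27 = 27
  USB stick 4: 24 = 24
  USB stick 5: 22 = 22
  USB stick 6: 20 + 20 = 40
No arrangement into 5 USB sticks stays within capacity, so 6 is optimal.

6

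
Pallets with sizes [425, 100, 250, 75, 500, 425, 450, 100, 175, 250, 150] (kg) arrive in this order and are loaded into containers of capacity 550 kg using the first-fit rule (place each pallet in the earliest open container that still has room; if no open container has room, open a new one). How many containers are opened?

  425 → container 1 (new)  [load 425/550]
  100 → container 1  [load 525/550]
  250 → container 2 (new)  [load 250/550]
  75 → container 2  [load 325/550]
  500 → container 3 (new)  [load 500/550]
  425 → container 4 (new)  [load 425/550]
  450 → container 5 (new)  [load 450/550]
  100 → container 2  [load 425/550]
  175 → container 6 (new)  [load 175/550]
  250 → container 6  [load 425/550]
  150 → container 7 (new)  [load 150/550]
7 containers opened.

7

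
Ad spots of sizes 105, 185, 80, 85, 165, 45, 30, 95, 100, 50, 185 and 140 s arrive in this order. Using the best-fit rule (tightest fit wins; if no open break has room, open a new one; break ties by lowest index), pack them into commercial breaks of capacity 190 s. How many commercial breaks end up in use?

8

  105 → break 1 (new)  [load 105/190]
  185 → break 2 (new)  [load 185/190]
  80 → break 1  [load 185/190]
  85 → break 3 (new)  [load 85/190]
  165 → break 4 (new)  [load 165/190]
  45 → break 3  [load 130/190]
  30 → break 3  [load 160/190]
  95 → break 5 (new)  [load 95/190]
  100 → break 6 (new)  [load 100/190]
  50 → break 6  [load 150/190]
  185 → break 7 (new)  [load 185/190]
  140 → break 8 (new)  [load 140/190]
8 commercial breaks opened.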